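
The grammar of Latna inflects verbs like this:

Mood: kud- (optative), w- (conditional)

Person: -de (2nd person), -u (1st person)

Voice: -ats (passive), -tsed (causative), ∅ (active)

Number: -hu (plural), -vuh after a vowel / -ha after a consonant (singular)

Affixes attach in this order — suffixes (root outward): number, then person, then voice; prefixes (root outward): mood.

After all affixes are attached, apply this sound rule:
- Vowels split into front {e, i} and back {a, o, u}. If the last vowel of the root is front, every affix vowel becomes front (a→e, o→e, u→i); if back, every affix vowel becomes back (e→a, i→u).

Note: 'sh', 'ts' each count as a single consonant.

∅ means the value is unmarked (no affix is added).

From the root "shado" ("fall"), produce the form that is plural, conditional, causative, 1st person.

wshadohuutsad

Attach number plural -hu → shadohu.
Attach person 1st person -u → shadohuu.
Attach mood conditional w- → wshadohuu.
Attach voice causative -tsed → wshadohuutsed.
Apply vowel harmony: wshadohuutsed → wshadohuutsad.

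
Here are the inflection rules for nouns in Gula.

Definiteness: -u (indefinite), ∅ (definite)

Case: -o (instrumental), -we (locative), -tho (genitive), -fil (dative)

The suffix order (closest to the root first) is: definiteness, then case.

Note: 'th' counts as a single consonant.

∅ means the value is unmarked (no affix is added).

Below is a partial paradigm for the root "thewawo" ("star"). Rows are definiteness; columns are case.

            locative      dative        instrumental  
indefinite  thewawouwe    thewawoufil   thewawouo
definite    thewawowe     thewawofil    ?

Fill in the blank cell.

definiteness = definite: zero marking, form stays thewawo.
Attach case instrumental -o → thewawoo.

thewawoo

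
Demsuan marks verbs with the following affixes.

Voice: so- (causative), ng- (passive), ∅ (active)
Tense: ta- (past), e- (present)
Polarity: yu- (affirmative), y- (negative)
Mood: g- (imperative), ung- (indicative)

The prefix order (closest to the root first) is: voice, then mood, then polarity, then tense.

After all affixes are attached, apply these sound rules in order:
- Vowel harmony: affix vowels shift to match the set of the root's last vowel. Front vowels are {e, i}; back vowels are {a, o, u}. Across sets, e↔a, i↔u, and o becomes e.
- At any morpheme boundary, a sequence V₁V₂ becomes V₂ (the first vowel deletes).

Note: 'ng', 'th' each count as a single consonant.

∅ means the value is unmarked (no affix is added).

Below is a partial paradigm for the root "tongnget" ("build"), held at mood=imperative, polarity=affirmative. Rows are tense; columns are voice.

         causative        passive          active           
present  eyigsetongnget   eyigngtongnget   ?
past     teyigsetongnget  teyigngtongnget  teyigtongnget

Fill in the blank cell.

voice = active: zero marking, form stays tongnget.
Attach mood imperative g- → gtongnget.
Attach polarity affirmative yu- → yugtongnget.
Attach tense present e- → eyugtongnget.
Apply vowel harmony: eyugtongnget → eyigtongnget.
Vowel deletion: no change.

eyigtongnget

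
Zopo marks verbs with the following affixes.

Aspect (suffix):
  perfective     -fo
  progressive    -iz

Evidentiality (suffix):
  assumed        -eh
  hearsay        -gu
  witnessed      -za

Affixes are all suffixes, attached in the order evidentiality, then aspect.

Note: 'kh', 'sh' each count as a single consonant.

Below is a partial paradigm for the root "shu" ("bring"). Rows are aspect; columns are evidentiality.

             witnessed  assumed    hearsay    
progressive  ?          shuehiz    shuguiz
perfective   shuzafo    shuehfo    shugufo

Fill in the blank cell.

shuzaiz

Attach evidentiality witnessed -za → shuza.
Attach aspect progressive -iz → shuzaiz.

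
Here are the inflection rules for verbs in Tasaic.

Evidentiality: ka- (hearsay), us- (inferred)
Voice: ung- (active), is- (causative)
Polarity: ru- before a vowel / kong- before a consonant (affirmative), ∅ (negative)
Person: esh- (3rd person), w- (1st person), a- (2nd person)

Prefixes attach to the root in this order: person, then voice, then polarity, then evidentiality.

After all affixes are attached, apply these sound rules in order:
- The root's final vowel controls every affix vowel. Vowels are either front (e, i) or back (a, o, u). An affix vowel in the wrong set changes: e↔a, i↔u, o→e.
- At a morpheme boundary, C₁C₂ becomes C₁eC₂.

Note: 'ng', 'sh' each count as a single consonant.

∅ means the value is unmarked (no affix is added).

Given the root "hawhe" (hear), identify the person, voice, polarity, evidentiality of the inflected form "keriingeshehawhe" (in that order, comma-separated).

Segment: ka-ru-ung-esh-hawhe.
person: esh- → 3rd person.
voice: ung- → active.
polarity: ru/kong- → affirmative.
evidentiality: ka- → hearsay.

3rd person, active, affirmative, hearsay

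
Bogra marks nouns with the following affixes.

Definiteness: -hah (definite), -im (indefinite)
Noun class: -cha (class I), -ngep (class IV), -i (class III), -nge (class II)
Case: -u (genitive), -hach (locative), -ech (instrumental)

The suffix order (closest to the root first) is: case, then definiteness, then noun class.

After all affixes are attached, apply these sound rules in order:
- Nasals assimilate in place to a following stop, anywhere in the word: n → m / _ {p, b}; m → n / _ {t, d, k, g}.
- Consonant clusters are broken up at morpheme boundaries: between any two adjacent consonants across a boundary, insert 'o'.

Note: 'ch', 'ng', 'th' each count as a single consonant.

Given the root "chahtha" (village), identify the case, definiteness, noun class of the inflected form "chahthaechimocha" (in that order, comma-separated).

Segment: chahtha-ech-im-cha.
case: -ech → instrumental.
definiteness: -im → indefinite.
noun class: -cha → class I.

instrumental, indefinite, class I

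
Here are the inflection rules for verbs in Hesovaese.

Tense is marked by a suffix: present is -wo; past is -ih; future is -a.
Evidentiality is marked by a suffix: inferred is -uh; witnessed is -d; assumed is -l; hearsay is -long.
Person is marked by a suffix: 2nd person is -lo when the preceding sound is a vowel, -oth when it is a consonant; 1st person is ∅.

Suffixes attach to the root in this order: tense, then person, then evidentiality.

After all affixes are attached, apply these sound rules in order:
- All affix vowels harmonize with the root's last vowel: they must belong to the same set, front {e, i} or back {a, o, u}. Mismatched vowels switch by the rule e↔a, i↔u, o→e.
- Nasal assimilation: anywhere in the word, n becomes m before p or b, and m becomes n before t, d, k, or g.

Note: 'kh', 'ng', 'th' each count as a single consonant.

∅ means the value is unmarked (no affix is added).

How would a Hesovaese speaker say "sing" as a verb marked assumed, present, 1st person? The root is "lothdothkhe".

Attach tense present -wo → lothdothkhewo.
person = 1st person: zero marking, form stays lothdothkhewo.
Attach evidentiality assumed -l → lothdothkhewol.
Apply vowel harmony: lothdothkhewol → lothdothkhewel.
Nasal assimilation: no change.

lothdothkhewel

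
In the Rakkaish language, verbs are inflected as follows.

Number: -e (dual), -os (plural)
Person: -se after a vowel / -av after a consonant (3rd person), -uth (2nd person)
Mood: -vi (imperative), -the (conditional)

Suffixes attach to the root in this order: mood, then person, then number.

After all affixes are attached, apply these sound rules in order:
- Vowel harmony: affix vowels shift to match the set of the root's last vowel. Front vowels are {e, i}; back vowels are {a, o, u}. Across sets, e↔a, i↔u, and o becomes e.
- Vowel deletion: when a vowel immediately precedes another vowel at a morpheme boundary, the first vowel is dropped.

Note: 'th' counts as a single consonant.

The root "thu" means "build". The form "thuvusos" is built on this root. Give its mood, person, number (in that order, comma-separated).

imperative, 3rd person, plural

Segment: thu-vi-se-os.
mood: -vi → imperative.
person: -se/av → 3rd person.
number: -os → plural.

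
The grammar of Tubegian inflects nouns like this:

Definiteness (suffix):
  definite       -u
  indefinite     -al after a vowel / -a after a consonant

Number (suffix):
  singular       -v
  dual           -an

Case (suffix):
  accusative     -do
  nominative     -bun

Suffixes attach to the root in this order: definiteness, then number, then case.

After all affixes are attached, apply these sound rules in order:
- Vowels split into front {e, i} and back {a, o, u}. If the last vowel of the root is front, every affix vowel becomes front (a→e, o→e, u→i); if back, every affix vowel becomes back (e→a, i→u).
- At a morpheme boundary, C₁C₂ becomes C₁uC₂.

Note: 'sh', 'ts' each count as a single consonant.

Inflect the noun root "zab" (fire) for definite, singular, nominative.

Attach definiteness definite -u → zabu.
Attach number singular -v → zabuv.
Attach case nominative -bun → zabuvbun.
Vowel harmony: no change.
Apply epenthesis: zabuvbun → zabuvubun.

zabuvubun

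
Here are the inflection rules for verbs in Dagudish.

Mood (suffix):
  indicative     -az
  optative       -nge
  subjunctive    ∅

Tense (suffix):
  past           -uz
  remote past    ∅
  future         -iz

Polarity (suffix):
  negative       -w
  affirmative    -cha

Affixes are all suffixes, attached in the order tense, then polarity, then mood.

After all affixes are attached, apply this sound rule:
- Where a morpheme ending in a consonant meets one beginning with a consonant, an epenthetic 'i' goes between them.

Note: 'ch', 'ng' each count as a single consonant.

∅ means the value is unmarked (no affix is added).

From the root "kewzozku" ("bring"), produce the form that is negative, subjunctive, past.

Attach tense past -uz → kewzozkuuz.
Attach polarity negative -w → kewzozkuuzw.
mood = subjunctive: zero marking, form stays kewzozkuuzw.
Apply epenthesis: kewzozkuuzw → kewzozkuuziw.

kewzozkuuziw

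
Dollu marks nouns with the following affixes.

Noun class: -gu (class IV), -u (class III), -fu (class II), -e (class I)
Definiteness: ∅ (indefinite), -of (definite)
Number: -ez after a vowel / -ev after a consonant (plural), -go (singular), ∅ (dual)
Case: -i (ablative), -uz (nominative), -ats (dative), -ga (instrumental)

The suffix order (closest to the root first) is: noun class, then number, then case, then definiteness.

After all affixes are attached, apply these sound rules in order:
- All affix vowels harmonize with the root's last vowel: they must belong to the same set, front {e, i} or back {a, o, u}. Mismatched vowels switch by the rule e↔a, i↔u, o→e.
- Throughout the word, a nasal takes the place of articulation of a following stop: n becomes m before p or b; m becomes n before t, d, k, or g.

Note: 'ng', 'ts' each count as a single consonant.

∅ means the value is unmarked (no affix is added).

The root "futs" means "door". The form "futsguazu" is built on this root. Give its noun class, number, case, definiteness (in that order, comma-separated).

Segment: futs-gu-ez-i.
noun class: -gu → class IV.
number: -ez/ev → plural.
case: -i → ablative.
definiteness: ∅ → indefinite.

class IV, plural, ablative, indefinite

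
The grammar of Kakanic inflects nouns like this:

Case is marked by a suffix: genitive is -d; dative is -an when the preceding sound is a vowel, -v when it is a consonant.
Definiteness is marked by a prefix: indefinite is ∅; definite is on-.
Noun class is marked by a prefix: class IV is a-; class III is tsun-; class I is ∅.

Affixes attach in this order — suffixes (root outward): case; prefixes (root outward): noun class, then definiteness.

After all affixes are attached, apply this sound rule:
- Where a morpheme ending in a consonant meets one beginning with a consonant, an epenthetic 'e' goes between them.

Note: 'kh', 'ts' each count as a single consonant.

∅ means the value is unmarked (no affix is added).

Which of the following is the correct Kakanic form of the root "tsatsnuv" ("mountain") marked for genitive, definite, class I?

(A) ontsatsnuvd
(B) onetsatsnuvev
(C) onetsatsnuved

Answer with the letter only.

C

noun class = class I: zero marking, form stays tsatsnuv.
Attach case genitive -d → tsatsnuvd.
Attach definiteness definite on- → ontsatsnuvd.
Apply epenthesis: ontsatsnuvd → onetsatsnuved.
So the correct form is onetsatsnuved, option (C).
(A) ontsatsnuvd is wrong: it fails to apply the sound rule(s).
(B) onetsatsnuvev is wrong: it uses dative instead of genitive for case.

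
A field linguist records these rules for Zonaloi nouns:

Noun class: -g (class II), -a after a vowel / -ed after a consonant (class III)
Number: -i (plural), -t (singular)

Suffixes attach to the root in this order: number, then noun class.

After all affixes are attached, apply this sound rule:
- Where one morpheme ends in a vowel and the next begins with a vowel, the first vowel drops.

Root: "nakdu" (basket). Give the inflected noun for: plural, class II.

nakdig

Attach number plural -i → nakdui.
Attach noun class class II -g → nakduig.
Apply vowel deletion: nakduig → nakdig.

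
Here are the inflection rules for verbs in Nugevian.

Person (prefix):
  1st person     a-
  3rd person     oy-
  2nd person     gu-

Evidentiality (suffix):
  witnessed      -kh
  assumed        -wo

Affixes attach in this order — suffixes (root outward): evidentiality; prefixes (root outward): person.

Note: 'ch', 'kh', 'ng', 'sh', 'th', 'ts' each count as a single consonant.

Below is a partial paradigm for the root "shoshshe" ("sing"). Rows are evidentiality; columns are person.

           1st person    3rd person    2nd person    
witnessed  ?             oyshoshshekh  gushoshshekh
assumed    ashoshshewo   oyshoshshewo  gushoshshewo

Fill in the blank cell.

ashoshshekh

Attach person 1st person a- → ashoshshe.
Attach evidentiality witnessed -kh → ashoshshekh.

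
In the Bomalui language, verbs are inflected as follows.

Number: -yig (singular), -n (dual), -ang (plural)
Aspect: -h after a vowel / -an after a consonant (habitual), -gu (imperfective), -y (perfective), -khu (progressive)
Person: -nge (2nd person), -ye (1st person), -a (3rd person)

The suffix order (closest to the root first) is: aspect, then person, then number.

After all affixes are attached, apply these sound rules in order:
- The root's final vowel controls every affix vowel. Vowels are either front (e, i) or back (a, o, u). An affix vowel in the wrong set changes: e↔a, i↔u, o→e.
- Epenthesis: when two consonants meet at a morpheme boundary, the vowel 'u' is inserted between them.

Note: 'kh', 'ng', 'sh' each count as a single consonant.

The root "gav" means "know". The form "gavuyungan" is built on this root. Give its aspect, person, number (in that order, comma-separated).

Segment: gav-y-nge-n.
aspect: -y → perfective.
person: -nge → 2nd person.
number: -n → dual.

perfective, 2nd person, dual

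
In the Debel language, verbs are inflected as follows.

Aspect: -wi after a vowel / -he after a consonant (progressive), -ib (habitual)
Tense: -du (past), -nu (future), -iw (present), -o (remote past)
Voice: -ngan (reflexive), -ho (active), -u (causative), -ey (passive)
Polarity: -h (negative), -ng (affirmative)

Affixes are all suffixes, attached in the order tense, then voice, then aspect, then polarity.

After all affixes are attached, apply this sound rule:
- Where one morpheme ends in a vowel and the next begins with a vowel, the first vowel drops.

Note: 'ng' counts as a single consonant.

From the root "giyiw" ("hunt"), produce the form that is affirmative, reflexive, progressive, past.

Attach tense past -du → giyiwdu.
Attach voice reflexive -ngan → giyiwdungan.
Attach aspect progressive -he (after consonant 'n') → giyiwdunganhe.
Attach polarity affirmative -ng → giyiwdunganheng.
Vowel deletion: no change.

giyiwdunganheng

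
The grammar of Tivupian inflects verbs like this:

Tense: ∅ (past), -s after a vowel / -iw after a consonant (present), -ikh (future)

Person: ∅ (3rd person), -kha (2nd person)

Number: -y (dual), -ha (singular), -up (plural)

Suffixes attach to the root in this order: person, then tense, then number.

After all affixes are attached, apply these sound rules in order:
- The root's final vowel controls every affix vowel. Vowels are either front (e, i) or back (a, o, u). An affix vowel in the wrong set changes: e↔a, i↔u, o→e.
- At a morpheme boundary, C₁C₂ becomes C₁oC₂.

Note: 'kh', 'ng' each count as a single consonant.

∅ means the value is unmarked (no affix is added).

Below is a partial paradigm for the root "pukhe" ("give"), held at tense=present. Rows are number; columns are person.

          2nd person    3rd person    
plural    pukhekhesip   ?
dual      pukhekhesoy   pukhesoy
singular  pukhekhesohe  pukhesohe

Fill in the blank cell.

pukhesip

person = 3rd person: zero marking, form stays pukhe.
Attach tense present -s (after vowel 'e') → pukhes.
Attach number plural -up → pukhesup.
Apply vowel harmony: pukhesup → pukhesip.
Epenthesis: no change.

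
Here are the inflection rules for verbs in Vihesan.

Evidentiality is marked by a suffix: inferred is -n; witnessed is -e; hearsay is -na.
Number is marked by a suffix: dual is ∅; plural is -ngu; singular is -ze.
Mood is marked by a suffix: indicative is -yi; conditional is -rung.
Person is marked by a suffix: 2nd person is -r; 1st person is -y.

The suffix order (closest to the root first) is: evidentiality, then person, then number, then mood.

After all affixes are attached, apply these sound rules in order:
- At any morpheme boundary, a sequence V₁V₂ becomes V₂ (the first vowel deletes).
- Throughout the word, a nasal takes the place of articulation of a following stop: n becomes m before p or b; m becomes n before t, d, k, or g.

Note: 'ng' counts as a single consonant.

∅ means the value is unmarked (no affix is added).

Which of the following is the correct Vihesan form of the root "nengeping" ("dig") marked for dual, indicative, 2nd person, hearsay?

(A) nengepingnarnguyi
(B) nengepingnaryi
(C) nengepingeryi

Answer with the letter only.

B

Attach evidentiality hearsay -na → nengepingna.
Attach person 2nd person -r → nengepingnar.
number = dual: zero marking, form stays nengepingnar.
Attach mood indicative -yi → nengepingnaryi.
Vowel deletion: no change.
Nasal assimilation: no change.
So the correct form is nengepingnaryi, option (B).
(A) nengepingnarnguyi is wrong: it uses plural instead of dual for number.
(C) nengepingeryi is wrong: it uses witnessed instead of hearsay for evidentiality.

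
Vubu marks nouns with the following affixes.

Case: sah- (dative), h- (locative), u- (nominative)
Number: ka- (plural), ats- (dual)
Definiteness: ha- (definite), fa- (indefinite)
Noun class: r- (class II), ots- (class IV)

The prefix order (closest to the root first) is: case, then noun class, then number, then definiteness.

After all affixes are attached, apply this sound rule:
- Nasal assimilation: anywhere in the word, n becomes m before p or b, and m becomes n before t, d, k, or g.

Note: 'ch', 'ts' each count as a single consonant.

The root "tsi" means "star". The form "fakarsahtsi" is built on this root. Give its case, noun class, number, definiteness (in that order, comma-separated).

dative, class II, plural, indefinite

Segment: fa-ka-r-sah-tsi.
case: sah- → dative.
noun class: r- → class II.
number: ka- → plural.
definiteness: fa- → indefinite.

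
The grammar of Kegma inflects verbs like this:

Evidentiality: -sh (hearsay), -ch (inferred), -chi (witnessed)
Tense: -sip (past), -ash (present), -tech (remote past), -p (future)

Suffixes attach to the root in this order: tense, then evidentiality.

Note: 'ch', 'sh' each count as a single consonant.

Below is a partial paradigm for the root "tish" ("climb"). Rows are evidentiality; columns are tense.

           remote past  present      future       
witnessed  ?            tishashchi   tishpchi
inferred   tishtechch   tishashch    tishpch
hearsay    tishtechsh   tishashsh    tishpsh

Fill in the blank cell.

Attach tense remote past -tech → tishtech.
Attach evidentiality witnessed -chi → tishtechchi.

tishtechchi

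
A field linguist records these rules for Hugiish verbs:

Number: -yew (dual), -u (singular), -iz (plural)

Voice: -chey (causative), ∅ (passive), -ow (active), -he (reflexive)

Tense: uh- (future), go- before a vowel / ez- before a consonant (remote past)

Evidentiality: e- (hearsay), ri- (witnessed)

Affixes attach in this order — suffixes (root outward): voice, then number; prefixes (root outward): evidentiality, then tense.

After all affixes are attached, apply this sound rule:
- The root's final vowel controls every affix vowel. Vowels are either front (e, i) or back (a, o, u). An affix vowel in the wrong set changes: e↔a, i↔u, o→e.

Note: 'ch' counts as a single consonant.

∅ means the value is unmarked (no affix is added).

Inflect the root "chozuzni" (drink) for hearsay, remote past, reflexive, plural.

geechozuzniheiz

Attach evidentiality hearsay e- → echozuzni.
Attach tense remote past go- (before vowel 'e') → goechozuzni.
Attach voice reflexive -he → goechozuznihe.
Attach number plural -iz → goechozuzniheiz.
Apply vowel harmony: goechozuzniheiz → geechozuzniheiz.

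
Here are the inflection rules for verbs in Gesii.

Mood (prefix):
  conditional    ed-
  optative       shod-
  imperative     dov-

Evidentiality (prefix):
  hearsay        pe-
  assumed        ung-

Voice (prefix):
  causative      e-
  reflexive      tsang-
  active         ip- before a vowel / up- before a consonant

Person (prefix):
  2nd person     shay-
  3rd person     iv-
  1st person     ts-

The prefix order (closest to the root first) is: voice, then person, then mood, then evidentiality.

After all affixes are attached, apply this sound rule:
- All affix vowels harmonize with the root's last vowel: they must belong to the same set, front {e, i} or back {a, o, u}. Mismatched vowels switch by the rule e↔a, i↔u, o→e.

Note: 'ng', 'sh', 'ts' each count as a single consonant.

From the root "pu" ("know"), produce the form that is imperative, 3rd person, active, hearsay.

padovuvuppu

Attach voice active up- (before consonant 'p') → uppu.
Attach person 3rd person iv- → ivuppu.
Attach mood imperative dov- → dovivuppu.
Attach evidentiality hearsay pe- → pedovivuppu.
Apply vowel harmony: pedovivuppu → padovuvuppu.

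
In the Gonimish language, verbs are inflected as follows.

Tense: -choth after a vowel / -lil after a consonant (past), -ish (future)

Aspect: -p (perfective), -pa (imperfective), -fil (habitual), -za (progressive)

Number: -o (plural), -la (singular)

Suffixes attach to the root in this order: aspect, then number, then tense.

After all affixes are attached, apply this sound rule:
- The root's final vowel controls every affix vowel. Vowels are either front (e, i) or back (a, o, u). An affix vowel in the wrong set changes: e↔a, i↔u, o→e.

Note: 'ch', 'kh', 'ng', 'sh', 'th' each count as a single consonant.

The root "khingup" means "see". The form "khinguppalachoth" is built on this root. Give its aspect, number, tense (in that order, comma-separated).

Segment: khingup-pa-la-choth.
aspect: -pa → imperfective.
number: -la → singular.
tense: -choth/lil → past.

imperfective, singular, past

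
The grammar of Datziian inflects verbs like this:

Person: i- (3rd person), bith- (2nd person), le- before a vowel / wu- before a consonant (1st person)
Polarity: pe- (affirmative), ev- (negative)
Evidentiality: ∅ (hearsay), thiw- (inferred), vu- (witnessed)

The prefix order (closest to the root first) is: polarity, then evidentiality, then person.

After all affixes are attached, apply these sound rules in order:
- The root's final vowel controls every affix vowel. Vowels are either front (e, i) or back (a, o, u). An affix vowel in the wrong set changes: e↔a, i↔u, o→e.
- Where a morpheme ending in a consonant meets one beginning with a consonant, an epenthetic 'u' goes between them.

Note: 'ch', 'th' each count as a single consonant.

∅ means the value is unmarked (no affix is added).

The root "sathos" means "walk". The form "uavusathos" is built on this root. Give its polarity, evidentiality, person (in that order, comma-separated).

negative, hearsay, 3rd person

Segment: i-ev-sathos.
polarity: ev- → negative.
evidentiality: ∅ → hearsay.
person: i- → 3rd person.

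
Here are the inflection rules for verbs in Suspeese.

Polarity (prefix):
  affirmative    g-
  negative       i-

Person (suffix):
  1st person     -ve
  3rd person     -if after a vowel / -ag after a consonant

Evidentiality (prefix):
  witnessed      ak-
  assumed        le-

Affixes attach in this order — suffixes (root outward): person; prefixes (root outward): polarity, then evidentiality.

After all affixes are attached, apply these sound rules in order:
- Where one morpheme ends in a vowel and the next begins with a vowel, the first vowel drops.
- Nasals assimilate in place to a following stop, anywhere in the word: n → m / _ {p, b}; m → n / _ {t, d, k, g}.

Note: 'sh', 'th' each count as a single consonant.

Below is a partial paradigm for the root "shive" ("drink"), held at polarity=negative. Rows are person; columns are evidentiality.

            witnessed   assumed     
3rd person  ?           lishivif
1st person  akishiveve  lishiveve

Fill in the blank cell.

Attach person 3rd person -if (after vowel 'e') → shiveif.
Attach polarity negative i- → ishiveif.
Attach evidentiality witnessed ak- → akishiveif.
Apply vowel deletion: akishiveif → akishivif.
Nasal assimilation: no change.

akishivif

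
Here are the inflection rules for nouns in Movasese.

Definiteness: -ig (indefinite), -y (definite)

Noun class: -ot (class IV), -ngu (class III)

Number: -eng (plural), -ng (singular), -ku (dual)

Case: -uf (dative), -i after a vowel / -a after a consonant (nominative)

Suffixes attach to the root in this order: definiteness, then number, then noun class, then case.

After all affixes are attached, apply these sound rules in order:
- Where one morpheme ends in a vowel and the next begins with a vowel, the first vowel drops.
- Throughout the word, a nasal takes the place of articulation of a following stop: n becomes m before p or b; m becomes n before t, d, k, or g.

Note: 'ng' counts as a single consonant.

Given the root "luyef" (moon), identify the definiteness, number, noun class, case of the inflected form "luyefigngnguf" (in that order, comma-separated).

Segment: luyef-ig-ng-ngu-uf.
definiteness: -ig → indefinite.
number: -ng → singular.
noun class: -ngu → class III.
case: -uf → dative.

indefinite, singular, class III, dative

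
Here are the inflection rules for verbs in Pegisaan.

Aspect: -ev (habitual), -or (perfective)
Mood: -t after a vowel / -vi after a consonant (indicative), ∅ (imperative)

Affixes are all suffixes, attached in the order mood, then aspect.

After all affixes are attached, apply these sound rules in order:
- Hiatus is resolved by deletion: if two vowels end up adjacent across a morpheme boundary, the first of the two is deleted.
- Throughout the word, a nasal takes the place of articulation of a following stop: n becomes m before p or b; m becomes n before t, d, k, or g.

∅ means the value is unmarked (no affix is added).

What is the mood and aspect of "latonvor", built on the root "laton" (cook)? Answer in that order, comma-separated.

indicative, perfective

Segment: laton-vi-or.
mood: -t/vi → indicative.
aspect: -or → perfective.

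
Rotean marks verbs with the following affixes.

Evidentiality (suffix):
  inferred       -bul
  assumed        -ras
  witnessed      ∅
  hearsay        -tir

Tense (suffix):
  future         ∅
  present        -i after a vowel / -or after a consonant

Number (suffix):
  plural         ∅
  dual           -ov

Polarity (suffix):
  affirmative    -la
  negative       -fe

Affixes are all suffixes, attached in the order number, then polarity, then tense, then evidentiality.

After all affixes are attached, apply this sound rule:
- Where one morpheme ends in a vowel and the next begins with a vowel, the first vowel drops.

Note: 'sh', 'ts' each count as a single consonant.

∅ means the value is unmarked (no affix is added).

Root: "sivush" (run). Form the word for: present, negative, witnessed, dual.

Attach number dual -ov → sivushov.
Attach polarity negative -fe → sivushovfe.
Attach tense present -i (after vowel 'e') → sivushovfei.
evidentiality = witnessed: zero marking, form stays sivushovfei.
Apply vowel deletion: sivushovfei → sivushovfi.

sivushovfi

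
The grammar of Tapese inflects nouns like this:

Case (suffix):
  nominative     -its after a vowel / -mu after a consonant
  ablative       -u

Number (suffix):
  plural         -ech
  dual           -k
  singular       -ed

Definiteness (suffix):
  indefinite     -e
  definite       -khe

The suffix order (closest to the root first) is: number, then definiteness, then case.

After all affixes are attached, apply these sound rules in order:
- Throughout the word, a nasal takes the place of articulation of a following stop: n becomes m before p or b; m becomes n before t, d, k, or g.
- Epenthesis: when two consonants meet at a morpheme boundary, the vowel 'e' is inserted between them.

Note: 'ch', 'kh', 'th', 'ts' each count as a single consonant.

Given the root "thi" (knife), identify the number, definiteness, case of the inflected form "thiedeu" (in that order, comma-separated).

singular, indefinite, ablative

Segment: thi-ed-e-u.
number: -ed → singular.
definiteness: -e → indefinite.
case: -u → ablative.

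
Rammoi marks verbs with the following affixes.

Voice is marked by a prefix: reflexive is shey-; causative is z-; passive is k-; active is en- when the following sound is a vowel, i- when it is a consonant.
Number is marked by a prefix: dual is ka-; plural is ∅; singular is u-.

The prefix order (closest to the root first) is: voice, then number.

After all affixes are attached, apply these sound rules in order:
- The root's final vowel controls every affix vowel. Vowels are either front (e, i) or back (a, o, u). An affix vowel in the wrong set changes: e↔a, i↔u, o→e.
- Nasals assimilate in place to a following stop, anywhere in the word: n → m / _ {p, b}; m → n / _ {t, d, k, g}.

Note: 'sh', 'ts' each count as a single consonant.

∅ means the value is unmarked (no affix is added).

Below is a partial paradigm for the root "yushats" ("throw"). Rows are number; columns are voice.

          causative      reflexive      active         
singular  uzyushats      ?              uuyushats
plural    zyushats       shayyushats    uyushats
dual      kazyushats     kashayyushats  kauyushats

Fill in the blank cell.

ushayyushats

Attach voice reflexive shey- → sheyyushats.
Attach number singular u- → usheyyushats.
Apply vowel harmony: usheyyushats → ushayyushats.
Nasal assimilation: no change.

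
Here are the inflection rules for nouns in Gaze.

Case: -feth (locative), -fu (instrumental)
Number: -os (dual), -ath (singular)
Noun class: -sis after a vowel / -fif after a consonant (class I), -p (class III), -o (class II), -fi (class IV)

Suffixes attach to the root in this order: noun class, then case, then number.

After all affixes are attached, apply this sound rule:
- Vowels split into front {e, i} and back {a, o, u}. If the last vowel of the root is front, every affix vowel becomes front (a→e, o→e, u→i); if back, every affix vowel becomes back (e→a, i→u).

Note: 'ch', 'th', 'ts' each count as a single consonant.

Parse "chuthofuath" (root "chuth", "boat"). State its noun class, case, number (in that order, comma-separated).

Segment: chuth-o-fu-ath.
noun class: -o → class II.
case: -fu → instrumental.
number: -ath → singular.

class II, instrumental, singular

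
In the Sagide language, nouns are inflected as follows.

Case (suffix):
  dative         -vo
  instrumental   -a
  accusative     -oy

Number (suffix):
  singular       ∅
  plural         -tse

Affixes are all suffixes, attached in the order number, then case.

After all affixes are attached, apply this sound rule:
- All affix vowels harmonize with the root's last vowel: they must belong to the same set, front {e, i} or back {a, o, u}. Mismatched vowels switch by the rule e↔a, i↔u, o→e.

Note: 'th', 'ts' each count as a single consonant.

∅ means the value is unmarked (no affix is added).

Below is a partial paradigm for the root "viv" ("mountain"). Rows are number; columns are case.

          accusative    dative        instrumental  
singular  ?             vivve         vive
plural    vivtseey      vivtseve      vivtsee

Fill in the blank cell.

number = singular: zero marking, form stays viv.
Attach case accusative -oy → vivoy.
Apply vowel harmony: vivoy → vivey.

vivey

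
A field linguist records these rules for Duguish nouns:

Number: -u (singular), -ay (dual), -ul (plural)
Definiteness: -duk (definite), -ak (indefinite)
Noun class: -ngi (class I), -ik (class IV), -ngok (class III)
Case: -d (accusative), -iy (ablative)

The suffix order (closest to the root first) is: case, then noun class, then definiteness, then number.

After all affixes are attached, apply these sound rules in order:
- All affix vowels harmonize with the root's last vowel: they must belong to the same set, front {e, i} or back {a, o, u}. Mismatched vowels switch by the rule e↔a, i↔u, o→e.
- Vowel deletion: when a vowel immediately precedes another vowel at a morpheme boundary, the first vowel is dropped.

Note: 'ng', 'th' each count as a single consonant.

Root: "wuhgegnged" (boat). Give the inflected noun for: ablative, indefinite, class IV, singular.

wuhgegngediyikeki

Attach case ablative -iy → wuhgegngediy.
Attach noun class class IV -ik → wuhgegngediyik.
Attach definiteness indefinite -ak → wuhgegngediyikak.
Attach number singular -u → wuhgegngediyikaku.
Apply vowel harmony: wuhgegngediyikaku → wuhgegngediyikeki.
Vowel deletion: no change.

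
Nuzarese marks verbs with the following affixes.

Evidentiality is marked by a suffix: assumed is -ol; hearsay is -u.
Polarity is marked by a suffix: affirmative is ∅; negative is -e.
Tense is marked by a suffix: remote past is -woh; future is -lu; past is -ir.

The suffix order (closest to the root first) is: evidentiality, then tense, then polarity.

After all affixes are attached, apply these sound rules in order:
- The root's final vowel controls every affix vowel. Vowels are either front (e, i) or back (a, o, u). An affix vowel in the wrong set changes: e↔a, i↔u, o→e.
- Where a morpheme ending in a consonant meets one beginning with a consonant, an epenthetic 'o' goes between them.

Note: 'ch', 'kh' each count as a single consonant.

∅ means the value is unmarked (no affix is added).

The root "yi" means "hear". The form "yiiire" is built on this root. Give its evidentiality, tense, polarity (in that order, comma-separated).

hearsay, past, negative

Segment: yi-u-ir-e.
evidentiality: -u → hearsay.
tense: -ir → past.
polarity: -e → negative.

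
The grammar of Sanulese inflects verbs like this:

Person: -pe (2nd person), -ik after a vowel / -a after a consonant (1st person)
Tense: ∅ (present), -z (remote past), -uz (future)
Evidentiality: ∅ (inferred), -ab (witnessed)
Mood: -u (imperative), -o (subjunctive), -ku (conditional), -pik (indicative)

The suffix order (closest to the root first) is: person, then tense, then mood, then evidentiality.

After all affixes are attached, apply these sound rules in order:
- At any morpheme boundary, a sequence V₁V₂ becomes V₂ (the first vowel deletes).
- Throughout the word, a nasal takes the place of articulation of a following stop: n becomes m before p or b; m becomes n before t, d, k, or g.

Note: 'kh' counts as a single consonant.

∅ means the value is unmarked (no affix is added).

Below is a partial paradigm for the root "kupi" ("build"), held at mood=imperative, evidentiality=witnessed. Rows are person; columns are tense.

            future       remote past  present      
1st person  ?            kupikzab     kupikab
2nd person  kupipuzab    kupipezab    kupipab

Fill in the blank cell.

kupikuzab

Attach person 1st person -ik (after vowel 'i') → kupiik.
Attach tense future -uz → kupiikuz.
Attach mood imperative -u → kupiikuzu.
Attach evidentiality witnessed -ab → kupiikuzuab.
Apply vowel deletion: kupiikuzuab → kupikuzab.
Nasal assimilation: no change.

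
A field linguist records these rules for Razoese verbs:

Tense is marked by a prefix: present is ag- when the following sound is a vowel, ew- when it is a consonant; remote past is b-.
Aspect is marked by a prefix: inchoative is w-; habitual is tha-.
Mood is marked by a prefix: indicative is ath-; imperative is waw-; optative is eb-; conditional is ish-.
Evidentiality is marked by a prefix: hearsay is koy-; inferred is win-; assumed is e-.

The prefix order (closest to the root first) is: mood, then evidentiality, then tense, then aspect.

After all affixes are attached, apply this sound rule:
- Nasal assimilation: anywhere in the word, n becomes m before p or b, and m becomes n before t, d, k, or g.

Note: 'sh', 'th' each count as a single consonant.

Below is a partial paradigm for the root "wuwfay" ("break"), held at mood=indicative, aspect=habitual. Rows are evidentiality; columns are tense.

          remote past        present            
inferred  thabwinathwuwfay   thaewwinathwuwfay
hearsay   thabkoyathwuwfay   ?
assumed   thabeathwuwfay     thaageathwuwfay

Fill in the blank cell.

thaewkoyathwuwfay

Attach mood indicative ath- → athwuwfay.
Attach evidentiality hearsay koy- → koyathwuwfay.
Attach tense present ew- (before consonant 'k') → ewkoyathwuwfay.
Attach aspect habitual tha- → thaewkoyathwuwfay.
Nasal assimilation: no change.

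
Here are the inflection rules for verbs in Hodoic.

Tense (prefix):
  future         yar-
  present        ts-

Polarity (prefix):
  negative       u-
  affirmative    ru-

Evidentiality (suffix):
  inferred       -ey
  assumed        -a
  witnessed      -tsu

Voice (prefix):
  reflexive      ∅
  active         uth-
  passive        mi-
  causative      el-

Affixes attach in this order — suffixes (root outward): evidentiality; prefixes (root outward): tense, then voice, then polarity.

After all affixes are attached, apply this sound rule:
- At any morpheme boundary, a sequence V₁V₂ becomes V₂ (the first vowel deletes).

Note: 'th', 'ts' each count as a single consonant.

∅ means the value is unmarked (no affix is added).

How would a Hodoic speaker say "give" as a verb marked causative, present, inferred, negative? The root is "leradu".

Attach tense present ts- → tsleradu.
Attach voice causative el- → eltsleradu.
Attach polarity negative u- → ueltsleradu.
Attach evidentiality inferred -ey → ueltsleraduey.
Apply vowel deletion: ueltsleraduey → eltsleradey.

eltsleradey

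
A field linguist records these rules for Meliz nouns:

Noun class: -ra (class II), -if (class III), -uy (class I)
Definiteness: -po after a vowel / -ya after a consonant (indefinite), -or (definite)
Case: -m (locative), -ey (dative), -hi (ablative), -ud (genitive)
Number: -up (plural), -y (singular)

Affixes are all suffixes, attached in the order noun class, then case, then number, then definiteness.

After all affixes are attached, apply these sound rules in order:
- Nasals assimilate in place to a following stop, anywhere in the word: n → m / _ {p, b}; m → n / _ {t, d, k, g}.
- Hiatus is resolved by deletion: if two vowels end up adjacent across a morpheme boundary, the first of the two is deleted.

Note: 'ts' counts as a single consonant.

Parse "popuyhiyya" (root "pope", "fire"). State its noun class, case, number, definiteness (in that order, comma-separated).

class I, ablative, singular, indefinite

Segment: pope-uy-hi-y-ya.
noun class: -uy → class I.
case: -hi → ablative.
number: -y → singular.
definiteness: -po/ya → indefinite.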